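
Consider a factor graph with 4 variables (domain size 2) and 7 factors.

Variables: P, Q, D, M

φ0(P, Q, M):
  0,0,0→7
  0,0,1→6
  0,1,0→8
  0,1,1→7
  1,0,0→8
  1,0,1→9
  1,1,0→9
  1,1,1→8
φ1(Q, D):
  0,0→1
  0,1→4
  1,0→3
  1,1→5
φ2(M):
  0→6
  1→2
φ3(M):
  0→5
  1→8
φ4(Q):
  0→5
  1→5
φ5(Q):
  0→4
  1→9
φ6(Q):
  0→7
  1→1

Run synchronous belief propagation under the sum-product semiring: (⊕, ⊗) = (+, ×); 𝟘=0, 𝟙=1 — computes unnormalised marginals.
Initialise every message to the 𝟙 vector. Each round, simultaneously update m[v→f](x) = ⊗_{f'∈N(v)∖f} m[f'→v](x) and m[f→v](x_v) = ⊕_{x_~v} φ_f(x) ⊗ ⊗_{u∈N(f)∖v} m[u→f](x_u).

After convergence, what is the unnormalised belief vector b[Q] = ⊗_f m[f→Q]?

init: all messages = 𝟙 over 2 values
r1 m[φ0→P] = [28, 34]
r1 m[φ0→Q] = [30, 32]
r1 m[φ0→M] = [32, 30]
r1 m[φ1→Q] = [5, 8]
r1 m[φ1→D] = [4, 9]
r1 m[φ2→M] = [6, 2]
r1 m[φ3→M] = [5, 8]
r1 m[φ4→Q] = [5, 5]
r1 m[φ5→Q] = [4, 9]
r1 m[φ6→Q] = [7, 1]
r1 m[P→φ0] = [1, 1]
r1 m[Q→φ0] = [1, 1]
r1 m[Q→φ1] = [1, 1]
r1 m[Q→φ4] = [1, 1]
r1 m[Q→φ5] = [1, 1]
r1 m[Q→φ6] = [1, 1]
r1 m[D→φ1] = [1, 1]
r1 m[M→φ0] = [1, 1]
r1 m[M→φ2] = [1, 1]
r1 m[M→φ3] = [1, 1]
r2 m[φ0→P] = [28, 34]
r2 m[φ0→Q] = [30, 32]
r2 m[φ0→M] = [32, 30]
r2 m[φ1→Q] = [5, 8]
r2 m[φ1→D] = [4, 9]
r2 m[φ2→M] = [6, 2]
r2 m[φ3→M] = [5, 8]
r2 m[φ4→Q] = [5, 5]
r2 m[φ5→Q] = [4, 9]
r2 m[φ6→Q] = [7, 1]
r2 m[P→φ0] = [1, 1]
r2 m[Q→φ0] = [700, 360]
r2 m[Q→φ1] = [4200, 1440]
r2 m[Q→φ4] = [4200, 2304]
r2 m[Q→φ5] = [5250, 1280]
r2 m[Q→φ6] = [3000, 11520]
r2 m[D→φ1] = [1, 1]
r2 m[M→φ0] = [30, 16]
r2 m[M→φ2] = [160, 240]
r2 m[M→φ3] = [192, 60]
r3 m[φ0→P] = [340920, 412080]
r3 m[φ0→Q] = [690, 750]
r3 m[φ0→M] = [16620, 15900]
r3 m[φ1→Q] = [5, 8]
r3 m[φ1→D] = [8520, 24000]
r3 m[φ2→M] = [6, 2]
r3 m[φ3→M] = [5, 8]
r3 m[φ4→Q] = [5, 5]
r3 m[φ5→Q] = [4, 9]
r3 m[φ6→Q] = [7, 1]
r3 m[P→φ0] = [1, 1]
r3 m[Q→φ0] = [700, 360]
r3 m[Q→φ1] = [4200, 1440]
r3 m[Q→φ4] = [4200, 2304]
r3 m[Q→φ5] = [5250, 1280]
r3 m[Q→φ6] = [3000, 11520]
r3 m[D→φ1] = [1, 1]
r3 m[M→φ0] = [30, 16]
r3 m[M→φ2] = [160, 240]
r3 m[M→φ3] = [192, 60]
r4 m[φ0→P] = [340920, 412080]
r4 m[φ0→Q] = [690, 750]
r4 m[φ0→M] = [16620, 15900]
r4 m[φ1→Q] = [5, 8]
r4 m[φ1→D] = [8520, 24000]
r4 m[φ2→M] = [6, 2]
r4 m[φ3→M] = [5, 8]
r4 m[φ4→Q] = [5, 5]
r4 m[φ5→Q] = [4, 9]
r4 m[φ6→Q] = [7, 1]
r4 m[P→φ0] = [1, 1]
r4 m[Q→φ0] = [700, 360]
r4 m[Q→φ1] = [96600, 33750]
r4 m[Q→φ4] = [96600, 54000]
r4 m[Q→φ5] = [120750, 30000]
r4 m[Q→φ6] = [69000, 270000]
r4 m[D→φ1] = [1, 1]
r4 m[M→φ0] = [30, 16]
r4 m[M→φ2] = [83100, 127200]
r4 m[M→φ3] = [99720, 31800]
r5 m[φ0→P] = [340920, 412080]
r5 m[φ0→Q] = [690, 750]
r5 m[φ0→M] = [16620, 15900]
r5 m[φ1→Q] = [5, 8]
r5 m[φ1→D] = [197850, 555150]
r5 m[φ2→M] = [6, 2]
r5 m[φ3→M] = [5, 8]
r5 m[φ4→Q] = [5, 5]
r5 m[φ5→Q] = [4, 9]
r5 m[φ6→Q] = [7, 1]
r5 m[P→φ0] = [1, 1]
r5 m[Q→φ0] = [700, 360]
r5 m[Q→φ1] = [96600, 33750]
r5 m[Q→φ4] = [96600, 54000]
r5 m[Q→φ5] = [120750, 30000]
r5 m[Q→φ6] = [69000, 270000]
r5 m[D→φ1] = [1, 1]
r5 m[M→φ0] = [30, 16]
r5 m[M→φ2] = [83100, 127200]
r5 m[M→φ3] = [99720, 31800]
r6 m[φ0→P] = [340920, 412080]
r6 m[φ0→Q] = [690, 750]
r6 m[φ0→M] = [16620, 15900]
r6 m[φ1→Q] = [5, 8]
r6 m[φ1→D] = [197850, 555150]
r6 m[φ2→M] = [6, 2]
r6 m[φ3→M] = [5, 8]
r6 m[φ4→Q] = [5, 5]
r6 m[φ5→Q] = [4, 9]
r6 m[φ6→Q] = [7, 1]
r6 m[P→φ0] = [1, 1]
r6 m[Q→φ0] = [700, 360]
r6 m[Q→φ1] = [96600, 33750]
r6 m[Q→φ4] = [96600, 54000]
r6 m[Q→φ5] = [120750, 30000]
r6 m[Q→φ6] = [69000, 270000]
r6 m[D→φ1] = [1, 1]
r6 m[M→φ0] = [30, 16]
r6 m[M→φ2] = [83100, 127200]
r6 m[M→φ3] = [99720, 31800]
fixed point reached at round 6
b[Q] = ⊗ incoming = [483000, 270000]

b[Q] = [483000, 270000]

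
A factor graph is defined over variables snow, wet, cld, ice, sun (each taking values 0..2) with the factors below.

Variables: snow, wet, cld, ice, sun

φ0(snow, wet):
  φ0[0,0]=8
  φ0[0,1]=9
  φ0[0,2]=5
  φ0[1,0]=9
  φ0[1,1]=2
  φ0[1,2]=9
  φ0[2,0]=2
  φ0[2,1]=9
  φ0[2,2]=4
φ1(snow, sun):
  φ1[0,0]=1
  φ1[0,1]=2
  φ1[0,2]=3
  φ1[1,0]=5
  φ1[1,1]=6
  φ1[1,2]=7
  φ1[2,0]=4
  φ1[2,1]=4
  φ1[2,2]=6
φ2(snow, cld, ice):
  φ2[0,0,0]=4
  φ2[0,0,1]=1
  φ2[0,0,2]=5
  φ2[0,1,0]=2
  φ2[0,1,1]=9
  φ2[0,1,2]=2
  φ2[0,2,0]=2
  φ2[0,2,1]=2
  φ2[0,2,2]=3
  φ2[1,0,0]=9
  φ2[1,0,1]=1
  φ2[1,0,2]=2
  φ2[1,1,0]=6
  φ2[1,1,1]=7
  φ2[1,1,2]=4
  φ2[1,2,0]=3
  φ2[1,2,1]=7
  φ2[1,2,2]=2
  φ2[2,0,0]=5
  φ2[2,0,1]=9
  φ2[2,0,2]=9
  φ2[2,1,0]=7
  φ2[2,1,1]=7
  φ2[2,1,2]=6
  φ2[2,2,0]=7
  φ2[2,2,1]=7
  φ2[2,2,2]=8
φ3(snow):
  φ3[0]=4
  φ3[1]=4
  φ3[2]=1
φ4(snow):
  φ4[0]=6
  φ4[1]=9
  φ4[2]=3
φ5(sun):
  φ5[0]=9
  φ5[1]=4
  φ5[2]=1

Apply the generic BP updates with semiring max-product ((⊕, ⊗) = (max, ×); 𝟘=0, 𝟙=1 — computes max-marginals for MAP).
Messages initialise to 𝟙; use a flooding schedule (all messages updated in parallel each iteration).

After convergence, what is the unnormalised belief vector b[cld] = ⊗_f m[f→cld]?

b[cld] = [131220, 102060, 102060]

init: all messages = 𝟙 over 3 values
r1 m[φ0→snow] = [9, 9, 9]
r1 m[φ0→wet] = [9, 9, 9]
r1 m[φ1→snow] = [3, 7, 6]
r1 m[φ1→sun] = [5, 6, 7]
r1 m[φ2→snow] = [9, 9, 9]
r1 m[φ2→cld] = [9, 9, 8]
r1 m[φ2→ice] = [9, 9, 9]
r1 m[φ3→snow] = [4, 4, 1]
r1 m[φ4→snow] = [6, 9, 3]
r1 m[φ5→sun] = [9, 4, 1]
r1 m[snow→φ0] = [1, 1, 1]
r1 m[snow→φ1] = [1, 1, 1]
r1 m[snow→φ2] = [1, 1, 1]
r1 m[snow→φ3] = [1, 1, 1]
r1 m[snow→φ4] = [1, 1, 1]
r1 m[wet→φ0] = [1, 1, 1]
r1 m[cld→φ2] = [1, 1, 1]
r1 m[ice→φ2] = [1, 1, 1]
r1 m[sun→φ1] = [1, 1, 1]
r1 m[sun→φ5] = [1, 1, 1]
r2 m[φ0→snow] = [9, 9, 9]
r2 m[φ0→wet] = [9, 9, 9]
r2 m[φ1→snow] = [3, 7, 6]
r2 m[φ1→sun] = [5, 6, 7]
r2 m[φ2→snow] = [9, 9, 9]
r2 m[φ2→cld] = [9, 9, 8]
r2 m[φ2→ice] = [9, 9, 9]
r2 m[φ3→snow] = [4, 4, 1]
r2 m[φ4→snow] = [6, 9, 3]
r2 m[φ5→sun] = [9, 4, 1]
r2 m[snow→φ0] = [648, 2268, 162]
r2 m[snow→φ1] = [1944, 2916, 243]
r2 m[snow→φ2] = [648, 2268, 162]
r2 m[snow→φ3] = [1458, 5103, 1458]
r2 m[snow→φ4] = [972, 2268, 486]
r2 m[wet→φ0] = [1, 1, 1]
r2 m[cld→φ2] = [1, 1, 1]
r2 m[ice→φ2] = [1, 1, 1]
r2 m[sun→φ1] = [9, 4, 1]
r2 m[sun→φ5] = [5, 6, 7]
r3 m[φ0→snow] = [9, 9, 9]
r3 m[φ0→wet] = [20412, 5832, 20412]
r3 m[φ1→snow] = [9, 45, 36]
r3 m[φ1→sun] = [14580, 17496, 20412]
r3 m[φ2→snow] = [9, 9, 9]
r3 m[φ2→cld] = [20412, 15876, 15876]
r3 m[φ2→ice] = [20412, 15876, 9072]
r3 m[φ3→snow] = [4, 4, 1]
r3 m[φ4→snow] = [6, 9, 3]
r3 m[φ5→sun] = [9, 4, 1]
r3 m[snow→φ0] = [648, 2268, 162]
r3 m[snow→φ1] = [1944, 2916, 243]
r3 m[snow→φ2] = [648, 2268, 162]
r3 m[snow→φ3] = [1458, 5103, 1458]
r3 m[snow→φ4] = [972, 2268, 486]
r3 m[wet→φ0] = [1, 1, 1]
r3 m[cld→φ2] = [1, 1, 1]
r3 m[ice→φ2] = [1, 1, 1]
r3 m[sun→φ1] = [9, 4, 1]
r3 m[sun→φ5] = [5, 6, 7]
r4 m[φ0→snow] = [9, 9, 9]
r4 m[φ0→wet] = [20412, 5832, 20412]
r4 m[φ1→snow] = [9, 45, 36]
r4 m[φ1→sun] = [14580, 17496, 20412]
r4 m[φ2→snow] = [9, 9, 9]
r4 m[φ2→cld] = [20412, 15876, 15876]
r4 m[φ2→ice] = [20412, 15876, 9072]
r4 m[φ3→snow] = [4, 4, 1]
r4 m[φ4→snow] = [6, 9, 3]
r4 m[φ5→sun] = [9, 4, 1]
r4 m[snow→φ0] = [1944, 14580, 972]
r4 m[snow→φ1] = [1944, 2916, 243]
r4 m[snow→φ2] = [1944, 14580, 972]
r4 m[snow→φ3] = [4374, 32805, 8748]
r4 m[snow→φ4] = [2916, 14580, 2916]
r4 m[wet→φ0] = [1, 1, 1]
r4 m[cld→φ2] = [1, 1, 1]
r4 m[ice→φ2] = [1, 1, 1]
r4 m[sun→φ1] = [9, 4, 1]
r4 m[sun→φ5] = [14580, 17496, 20412]
r5 m[φ0→snow] = [9, 9, 9]
r5 m[φ0→wet] = [131220, 29160, 131220]
r5 m[φ1→snow] = [9, 45, 36]
r5 m[φ1→sun] = [14580, 17496, 20412]
r5 m[φ2→snow] = [9, 9, 9]
r5 m[φ2→cld] = [131220, 102060, 102060]
r5 m[φ2→ice] = [131220, 102060, 58320]
r5 m[φ3→snow] = [4, 4, 1]
r5 m[φ4→snow] = [6, 9, 3]
r5 m[φ5→sun] = [9, 4, 1]
r5 m[snow→φ0] = [1944, 14580, 972]
r5 m[snow→φ1] = [1944, 2916, 243]
r5 m[snow→φ2] = [1944, 14580, 972]
r5 m[snow→φ3] = [4374, 32805, 8748]
r5 m[snow→φ4] = [2916, 14580, 2916]
r5 m[wet→φ0] = [1, 1, 1]
r5 m[cld→φ2] = [1, 1, 1]
r5 m[ice→φ2] = [1, 1, 1]
r5 m[sun→φ1] = [9, 4, 1]
r5 m[sun→φ5] = [14580, 17496, 20412]
r6 m[φ0→snow] = [9, 9, 9]
r6 m[φ0→wet] = [131220, 29160, 131220]
r6 m[φ1→snow] = [9, 45, 36]
r6 m[φ1→sun] = [14580, 17496, 20412]
r6 m[φ2→snow] = [9, 9, 9]
r6 m[φ2→cld] = [131220, 102060, 102060]
r6 m[φ2→ice] = [131220, 102060, 58320]
r6 m[φ3→snow] = [4, 4, 1]
r6 m[φ4→snow] = [6, 9, 3]
r6 m[φ5→sun] = [9, 4, 1]
r6 m[snow→φ0] = [1944, 14580, 972]
r6 m[snow→φ1] = [1944, 2916, 243]
r6 m[snow→φ2] = [1944, 14580, 972]
r6 m[snow→φ3] = [4374, 32805, 8748]
r6 m[snow→φ4] = [2916, 14580, 2916]
r6 m[wet→φ0] = [1, 1, 1]
r6 m[cld→φ2] = [1, 1, 1]
r6 m[ice→φ2] = [1, 1, 1]
r6 m[sun→φ1] = [9, 4, 1]
r6 m[sun→φ5] = [14580, 17496, 20412]
fixed point reached at round 6
b[cld] = ⊗ incoming = [131220, 102060, 102060]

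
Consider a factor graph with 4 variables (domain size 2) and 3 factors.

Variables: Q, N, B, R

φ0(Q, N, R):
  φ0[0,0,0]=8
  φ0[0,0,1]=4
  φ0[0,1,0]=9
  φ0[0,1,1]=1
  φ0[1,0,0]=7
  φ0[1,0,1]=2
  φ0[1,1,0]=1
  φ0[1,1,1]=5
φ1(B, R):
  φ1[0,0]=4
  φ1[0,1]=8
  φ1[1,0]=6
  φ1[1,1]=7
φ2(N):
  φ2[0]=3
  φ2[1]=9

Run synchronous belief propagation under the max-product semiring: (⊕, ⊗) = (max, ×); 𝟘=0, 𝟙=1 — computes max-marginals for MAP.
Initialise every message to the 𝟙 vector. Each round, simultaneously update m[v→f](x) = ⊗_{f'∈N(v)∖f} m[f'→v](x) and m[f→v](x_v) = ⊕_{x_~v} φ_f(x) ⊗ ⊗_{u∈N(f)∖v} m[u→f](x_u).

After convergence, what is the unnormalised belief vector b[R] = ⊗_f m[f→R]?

init: all messages = 𝟙 over 2 values
r1 m[φ0→Q] = [9, 7]
r1 m[φ0→N] = [8, 9]
r1 m[φ0→R] = [9, 5]
r1 m[φ1→B] = [8, 7]
r1 m[φ1→R] = [6, 8]
r1 m[φ2→N] = [3, 9]
r1 m[Q→φ0] = [1, 1]
r1 m[N→φ0] = [1, 1]
r1 m[N→φ2] = [1, 1]
r1 m[B→φ1] = [1, 1]
r1 m[R→φ0] = [1, 1]
r1 m[R→φ1] = [1, 1]
r2 m[φ0→Q] = [9, 7]
r2 m[φ0→N] = [8, 9]
r2 m[φ0→R] = [9, 5]
r2 m[φ1→B] = [8, 7]
r2 m[φ1→R] = [6, 8]
r2 m[φ2→N] = [3, 9]
r2 m[Q→φ0] = [1, 1]
r2 m[N→φ0] = [3, 9]
r2 m[N→φ2] = [8, 9]
r2 m[B→φ1] = [1, 1]
r2 m[R→φ0] = [6, 8]
r2 m[R→φ1] = [9, 5]
r3 m[φ0→Q] = [486, 360]
r3 m[φ0→N] = [48, 54]
r3 m[φ0→R] = [81, 45]
r3 m[φ1→B] = [40, 54]
r3 m[φ1→R] = [6, 8]
r3 m[φ2→N] = [3, 9]
r3 m[Q→φ0] = [1, 1]
r3 m[N→φ0] = [3, 9]
r3 m[N→φ2] = [8, 9]
r3 m[B→φ1] = [1, 1]
r3 m[R→φ0] = [6, 8]
r3 m[R→φ1] = [9, 5]
r4 m[φ0→Q] = [486, 360]
r4 m[φ0→N] = [48, 54]
r4 m[φ0→R] = [81, 45]
r4 m[φ1→B] = [40, 54]
r4 m[φ1→R] = [6, 8]
r4 m[φ2→N] = [3, 9]
r4 m[Q→φ0] = [1, 1]
r4 m[N→φ0] = [3, 9]
r4 m[N→φ2] = [48, 54]
r4 m[B→φ1] = [1, 1]
r4 m[R→φ0] = [6, 8]
r4 m[R→φ1] = [81, 45]
r5 m[φ0→Q] = [486, 360]
r5 m[φ0→N] = [48, 54]
r5 m[φ0→R] = [81, 45]
r5 m[φ1→B] = [360, 486]
r5 m[φ1→R] = [6, 8]
r5 m[φ2→N] = [3, 9]
r5 m[Q→φ0] = [1, 1]
r5 m[N→φ0] = [3, 9]
r5 m[N→φ2] = [48, 54]
r5 m[B→φ1] = [1, 1]
r5 m[R→φ0] = [6, 8]
r5 m[R→φ1] = [81, 45]
r6 m[φ0→Q] = [486, 360]
r6 m[φ0→N] = [48, 54]
r6 m[φ0→R] = [81, 45]
r6 m[φ1→B] = [360, 486]
r6 m[φ1→R] = [6, 8]
r6 m[φ2→N] = [3, 9]
r6 m[Q→φ0] = [1, 1]
r6 m[N→φ0] = [3, 9]
r6 m[N→φ2] = [48, 54]
r6 m[B→φ1] = [1, 1]
r6 m[R→φ0] = [6, 8]
r6 m[R→φ1] = [81, 45]
fixed point reached at round 6
b[R] = ⊗ incoming = [486, 360]

b[R] = [486, 360]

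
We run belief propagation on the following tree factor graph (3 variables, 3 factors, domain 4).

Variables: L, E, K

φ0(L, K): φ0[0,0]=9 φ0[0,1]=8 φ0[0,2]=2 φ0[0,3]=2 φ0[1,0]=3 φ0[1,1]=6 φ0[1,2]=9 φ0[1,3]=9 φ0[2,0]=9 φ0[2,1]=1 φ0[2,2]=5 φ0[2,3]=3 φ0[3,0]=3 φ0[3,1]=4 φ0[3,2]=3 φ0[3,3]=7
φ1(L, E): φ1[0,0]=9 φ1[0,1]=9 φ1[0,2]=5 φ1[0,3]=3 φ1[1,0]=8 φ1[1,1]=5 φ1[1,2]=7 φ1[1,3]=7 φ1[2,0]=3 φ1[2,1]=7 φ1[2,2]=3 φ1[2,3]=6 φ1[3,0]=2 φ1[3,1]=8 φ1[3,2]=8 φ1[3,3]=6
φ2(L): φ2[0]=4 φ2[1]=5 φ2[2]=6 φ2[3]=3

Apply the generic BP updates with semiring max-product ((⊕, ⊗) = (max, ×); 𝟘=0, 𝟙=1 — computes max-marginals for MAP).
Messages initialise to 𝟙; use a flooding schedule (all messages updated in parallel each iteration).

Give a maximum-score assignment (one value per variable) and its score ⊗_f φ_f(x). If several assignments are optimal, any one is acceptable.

assignment: (L=2, E=1, K=0); score = 378

init: all messages = 𝟙 over 4 values
r1 m[φ0→L] = [9, 9, 9, 7]
r1 m[φ0→K] = [9, 8, 9, 9]
r1 m[φ1→L] = [9, 8, 7, 8]
r1 m[φ1→E] = [9, 9, 8, 7]
r1 m[φ2→L] = [4, 5, 6, 3]
r1 m[L→φ0] = [1, 1, 1, 1]
r1 m[L→φ1] = [1, 1, 1, 1]
r1 m[L→φ2] = [1, 1, 1, 1]
r1 m[E→φ1] = [1, 1, 1, 1]
r1 m[K→φ0] = [1, 1, 1, 1]
r2 m[φ0→L] = [9, 9, 9, 7]
r2 m[φ0→K] = [9, 8, 9, 9]
r2 m[φ1→L] = [9, 8, 7, 8]
r2 m[φ1→E] = [9, 9, 8, 7]
r2 m[φ2→L] = [4, 5, 6, 3]
r2 m[L→φ0] = [36, 40, 42, 24]
r2 m[L→φ1] = [36, 45, 54, 21]
r2 m[L→φ2] = [81, 72, 63, 56]
r2 m[E→φ1] = [1, 1, 1, 1]
r2 m[K→φ0] = [1, 1, 1, 1]
r3 m[φ0→L] = [9, 9, 9, 7]
r3 m[φ0→K] = [378, 288, 360, 360]
r3 m[φ1→L] = [9, 8, 7, 8]
r3 m[φ1→E] = [360, 378, 315, 324]
r3 m[φ2→L] = [4, 5, 6, 3]
r3 m[L→φ0] = [36, 40, 42, 24]
r3 m[L→φ1] = [36, 45, 54, 21]
r3 m[L→φ2] = [81, 72, 63, 56]
r3 m[E→φ1] = [1, 1, 1, 1]
r3 m[K→φ0] = [1, 1, 1, 1]
r4 m[φ0→L] = [9, 9, 9, 7]
r4 m[φ0→K] = [378, 288, 360, 360]
r4 m[φ1→L] = [9, 8, 7, 8]
r4 m[φ1→E] = [360, 378, 315, 324]
r4 m[φ2→L] = [4, 5, 6, 3]
r4 m[L→φ0] = [36, 40, 42, 24]
r4 m[L→φ1] = [36, 45, 54, 21]
r4 m[L→φ2] = [81, 72, 63, 56]
r4 m[E→φ1] = [1, 1, 1, 1]
r4 m[K→φ0] = [1, 1, 1, 1]
fixed point reached at round 4
traceback from L: (L=2, E=1, K=0), score=378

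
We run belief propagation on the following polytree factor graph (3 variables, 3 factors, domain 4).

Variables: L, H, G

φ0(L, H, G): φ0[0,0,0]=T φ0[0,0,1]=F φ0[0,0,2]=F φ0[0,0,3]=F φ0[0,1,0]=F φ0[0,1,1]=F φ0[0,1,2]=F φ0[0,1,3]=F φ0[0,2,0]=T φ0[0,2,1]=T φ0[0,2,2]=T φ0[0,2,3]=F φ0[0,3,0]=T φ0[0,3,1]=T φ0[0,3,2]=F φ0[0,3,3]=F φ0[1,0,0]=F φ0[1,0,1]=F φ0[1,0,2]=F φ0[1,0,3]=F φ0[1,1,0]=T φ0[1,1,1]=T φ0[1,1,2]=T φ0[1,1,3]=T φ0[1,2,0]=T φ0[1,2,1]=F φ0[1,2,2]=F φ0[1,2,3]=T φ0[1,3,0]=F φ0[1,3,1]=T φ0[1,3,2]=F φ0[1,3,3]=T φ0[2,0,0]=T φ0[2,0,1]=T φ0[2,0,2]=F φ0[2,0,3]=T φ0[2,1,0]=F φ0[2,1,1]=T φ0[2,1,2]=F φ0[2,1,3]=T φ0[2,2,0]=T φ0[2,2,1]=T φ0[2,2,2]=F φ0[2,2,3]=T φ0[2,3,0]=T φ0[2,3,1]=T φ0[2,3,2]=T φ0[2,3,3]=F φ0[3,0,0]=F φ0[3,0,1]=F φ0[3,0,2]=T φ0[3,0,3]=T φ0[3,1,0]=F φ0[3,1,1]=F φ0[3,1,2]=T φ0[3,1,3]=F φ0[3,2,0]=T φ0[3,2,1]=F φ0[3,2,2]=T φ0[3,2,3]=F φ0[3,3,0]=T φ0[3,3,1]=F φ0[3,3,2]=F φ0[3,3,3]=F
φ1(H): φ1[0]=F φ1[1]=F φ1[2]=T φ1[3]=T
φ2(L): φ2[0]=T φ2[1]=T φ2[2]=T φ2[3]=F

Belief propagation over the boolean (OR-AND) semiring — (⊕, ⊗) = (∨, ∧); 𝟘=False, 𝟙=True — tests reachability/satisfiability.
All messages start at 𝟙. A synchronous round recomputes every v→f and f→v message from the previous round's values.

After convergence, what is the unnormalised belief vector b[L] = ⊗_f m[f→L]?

init: all messages = 𝟙 over 4 values
r1 m[φ0→L] = [T, T, T, T]
r1 m[φ0→H] = [T, T, T, T]
r1 m[φ0→G] = [T, T, T, T]
r1 m[φ1→H] = [F, F, T, T]
r1 m[φ2→L] = [T, T, T, F]
r1 m[L→φ0] = [T, T, T, T]
r1 m[L→φ2] = [T, T, T, T]
r1 m[H→φ0] = [T, T, T, T]
r1 m[H→φ1] = [T, T, T, T]
r1 m[G→φ0] = [T, T, T, T]
r2 m[φ0→L] = [T, T, T, T]
r2 m[φ0→H] = [T, T, T, T]
r2 m[φ0→G] = [T, T, T, T]
r2 m[φ1→H] = [F, F, T, T]
r2 m[φ2→L] = [T, T, T, F]
r2 m[L→φ0] = [T, T, T, F]
r2 m[L→φ2] = [T, T, T, T]
r2 m[H→φ0] = [F, F, T, T]
r2 m[H→φ1] = [T, T, T, T]
r2 m[G→φ0] = [T, T, T, T]
r3 m[φ0→L] = [T, T, T, T]
r3 m[φ0→H] = [T, T, T, T]
r3 m[φ0→G] = [T, T, T, T]
r3 m[φ1→H] = [F, F, T, T]
r3 m[φ2→L] = [T, T, T, F]
r3 m[L→φ0] = [T, T, T, F]
r3 m[L→φ2] = [T, T, T, T]
r3 m[H→φ0] = [F, F, T, T]
r3 m[H→φ1] = [T, T, T, T]
r3 m[G→φ0] = [T, T, T, T]
fixed point reached at round 3
b[L] = ⊗ incoming = [T, T, T, F]

b[L] = [T, T, T, F]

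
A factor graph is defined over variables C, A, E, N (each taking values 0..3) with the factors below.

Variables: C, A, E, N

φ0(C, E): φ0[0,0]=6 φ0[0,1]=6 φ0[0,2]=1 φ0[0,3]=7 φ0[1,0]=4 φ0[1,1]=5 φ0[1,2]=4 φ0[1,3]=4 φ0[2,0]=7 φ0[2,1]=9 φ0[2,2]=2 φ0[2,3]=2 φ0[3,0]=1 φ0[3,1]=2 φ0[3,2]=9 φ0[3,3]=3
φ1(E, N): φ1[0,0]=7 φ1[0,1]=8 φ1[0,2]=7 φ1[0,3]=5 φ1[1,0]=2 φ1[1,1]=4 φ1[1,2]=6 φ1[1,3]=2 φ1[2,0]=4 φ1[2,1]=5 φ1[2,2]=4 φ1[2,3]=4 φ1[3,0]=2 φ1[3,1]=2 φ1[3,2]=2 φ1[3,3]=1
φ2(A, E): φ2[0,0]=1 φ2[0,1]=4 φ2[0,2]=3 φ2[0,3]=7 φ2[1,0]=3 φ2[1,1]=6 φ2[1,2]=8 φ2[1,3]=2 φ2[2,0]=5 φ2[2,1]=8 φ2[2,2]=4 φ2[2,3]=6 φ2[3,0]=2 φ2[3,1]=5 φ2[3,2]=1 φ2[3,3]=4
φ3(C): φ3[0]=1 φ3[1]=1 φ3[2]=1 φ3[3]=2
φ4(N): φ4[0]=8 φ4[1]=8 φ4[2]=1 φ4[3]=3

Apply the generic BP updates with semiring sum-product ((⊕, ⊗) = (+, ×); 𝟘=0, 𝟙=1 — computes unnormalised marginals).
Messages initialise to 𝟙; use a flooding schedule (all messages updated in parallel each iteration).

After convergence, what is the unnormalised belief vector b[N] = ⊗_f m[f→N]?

b[N] = [39112, 52816, 7097, 12330]

init: all messages = 𝟙 over 4 values
r1 m[φ0→C] = [20, 17, 20, 15]
r1 m[φ0→E] = [18, 22, 16, 16]
r1 m[φ1→E] = [27, 14, 17, 7]
r1 m[φ1→N] = [15, 19, 19, 12]
r1 m[φ2→A] = [15, 19, 23, 12]
r1 m[φ2→E] = [11, 23, 16, 19]
r1 m[φ3→C] = [1, 1, 1, 2]
r1 m[φ4→N] = [8, 8, 1, 3]
r1 m[C→φ0] = [1, 1, 1, 1]
r1 m[C→φ3] = [1, 1, 1, 1]
r1 m[A→φ2] = [1, 1, 1, 1]
r1 m[E→φ0] = [1, 1, 1, 1]
r1 m[E→φ1] = [1, 1, 1, 1]
r1 m[E→φ2] = [1, 1, 1, 1]
r1 m[N→φ1] = [1, 1, 1, 1]
r1 m[N→φ4] = [1, 1, 1, 1]
r2 m[φ0→C] = [20, 17, 20, 15]
r2 m[φ0→E] = [18, 22, 16, 16]
r2 m[φ1→E] = [27, 14, 17, 7]
r2 m[φ1→N] = [15, 19, 19, 12]
r2 m[φ2→A] = [15, 19, 23, 12]
r2 m[φ2→E] = [11, 23, 16, 19]
r2 m[φ3→C] = [1, 1, 1, 2]
r2 m[φ4→N] = [8, 8, 1, 3]
r2 m[C→φ0] = [1, 1, 1, 2]
r2 m[C→φ3] = [20, 17, 20, 15]
r2 m[A→φ2] = [1, 1, 1, 1]
r2 m[E→φ0] = [297, 322, 272, 133]
r2 m[E→φ1] = [198, 506, 256, 304]
r2 m[E→φ2] = [486, 308, 272, 112]
r2 m[N→φ1] = [8, 8, 1, 3]
r2 m[N→φ4] = [15, 19, 19, 12]
r3 m[φ0→C] = [4917, 4418, 5787, 3788]
r3 m[φ0→E] = [19, 24, 25, 19]
r3 m[φ1→E] = [142, 60, 88, 37]
r3 m[φ1→N] = [4030, 5496, 6054, 3330]
r3 m[φ2→A] = [3318, 5706, 6654, 3232]
r3 m[φ2→E] = [11, 23, 16, 19]
r3 m[φ3→C] = [1, 1, 1, 2]
r3 m[φ4→N] = [8, 8, 1, 3]
r3 m[C→φ0] = [1, 1, 1, 2]
r3 m[C→φ3] = [20, 17, 20, 15]
r3 m[A→φ2] = [1, 1, 1, 1]
r3 m[E→φ0] = [297, 322, 272, 133]
r3 m[E→φ1] = [198, 506, 256, 304]
r3 m[E→φ2] = [486, 308, 272, 112]
r3 m[N→φ1] = [8, 8, 1, 3]
r3 m[N→φ4] = [15, 19, 19, 12]
r4 m[φ0→C] = [4917, 4418, 5787, 3788]
r4 m[φ0→E] = [19, 24, 25, 19]
r4 m[φ1→E] = [142, 60, 88, 37]
r4 m[φ1→N] = [4030, 5496, 6054, 3330]
r4 m[φ2→A] = [3318, 5706, 6654, 3232]
r4 m[φ2→E] = [11, 23, 16, 19]
r4 m[φ3→C] = [1, 1, 1, 2]
r4 m[φ4→N] = [8, 8, 1, 3]
r4 m[C→φ0] = [1, 1, 1, 2]
r4 m[C→φ3] = [4917, 4418, 5787, 3788]
r4 m[A→φ2] = [1, 1, 1, 1]
r4 m[E→φ0] = [1562, 1380, 1408, 703]
r4 m[E→φ1] = [209, 552, 400, 361]
r4 m[E→φ2] = [2698, 1440, 2200, 703]
r4 m[N→φ1] = [8, 8, 1, 3]
r4 m[N→φ4] = [4030, 5496, 6054, 3330]
r5 m[φ0→C] = [23981, 21592, 27576, 19103]
r5 m[φ0→E] = [19, 24, 25, 19]
r5 m[φ1→E] = [142, 60, 88, 37]
r5 m[φ1→N] = [4889, 6602, 7097, 4110]
r5 m[φ2→A] = [19979, 35740, 38028, 17608]
r5 m[φ2→E] = [11, 23, 16, 19]
r5 m[φ3→C] = [1, 1, 1, 2]
r5 m[φ4→N] = [8, 8, 1, 3]
r5 m[C→φ0] = [1, 1, 1, 2]
r5 m[C→φ3] = [4917, 4418, 5787, 3788]
r5 m[A→φ2] = [1, 1, 1, 1]
r5 m[E→φ0] = [1562, 1380, 1408, 703]
r5 m[E→φ1] = [209, 552, 400, 361]
r5 m[E→φ2] = [2698, 1440, 2200, 703]
r5 m[N→φ1] = [8, 8, 1, 3]
r5 m[N→φ4] = [4030, 5496, 6054, 3330]
r6 m[φ0→C] = [23981, 21592, 27576, 19103]
r6 m[φ0→E] = [19, 24, 25, 19]
r6 m[φ1→E] = [142, 60, 88, 37]
r6 m[φ1→N] = [4889, 6602, 7097, 4110]
r6 m[φ2→A] = [19979, 35740, 38028, 17608]
r6 m[φ2→E] = [11, 23, 16, 19]
r6 m[φ3→C] = [1, 1, 1, 2]
r6 m[φ4→N] = [8, 8, 1, 3]
r6 m[C→φ0] = [1, 1, 1, 2]
r6 m[C→φ3] = [23981, 21592, 27576, 19103]
r6 m[A→φ2] = [1, 1, 1, 1]
r6 m[E→φ0] = [1562, 1380, 1408, 703]
r6 m[E→φ1] = [209, 552, 400, 361]
r6 m[E→φ2] = [2698, 1440, 2200, 703]
r6 m[N→φ1] = [8, 8, 1, 3]
r6 m[N→φ4] = [4889, 6602, 7097, 4110]
r7 m[φ0→C] = [23981, 21592, 27576, 19103]
r7 m[φ0→E] = [19, 24, 25, 19]
r7 m[φ1→E] = [142, 60, 88, 37]
r7 m[φ1→N] = [4889, 6602, 7097, 4110]
r7 m[φ2→A] = [19979, 35740, 38028, 17608]
r7 m[φ2→E] = [11, 23, 16, 19]
r7 m[φ3→C] = [1, 1, 1, 2]
r7 m[φ4→N] = [8, 8, 1, 3]
r7 m[C→φ0] = [1, 1, 1, 2]
r7 m[C→φ3] = [23981, 21592, 27576, 19103]
r7 m[A→φ2] = [1, 1, 1, 1]
r7 m[E→φ0] = [1562, 1380, 1408, 703]
r7 m[E→φ1] = [209, 552, 400, 361]
r7 m[E→φ2] = [2698, 1440, 2200, 703]
r7 m[N→φ1] = [8, 8, 1, 3]
r7 m[N→φ4] = [4889, 6602, 7097, 4110]
fixed point reached at round 7
b[N] = ⊗ incoming = [39112, 52816, 7097, 12330]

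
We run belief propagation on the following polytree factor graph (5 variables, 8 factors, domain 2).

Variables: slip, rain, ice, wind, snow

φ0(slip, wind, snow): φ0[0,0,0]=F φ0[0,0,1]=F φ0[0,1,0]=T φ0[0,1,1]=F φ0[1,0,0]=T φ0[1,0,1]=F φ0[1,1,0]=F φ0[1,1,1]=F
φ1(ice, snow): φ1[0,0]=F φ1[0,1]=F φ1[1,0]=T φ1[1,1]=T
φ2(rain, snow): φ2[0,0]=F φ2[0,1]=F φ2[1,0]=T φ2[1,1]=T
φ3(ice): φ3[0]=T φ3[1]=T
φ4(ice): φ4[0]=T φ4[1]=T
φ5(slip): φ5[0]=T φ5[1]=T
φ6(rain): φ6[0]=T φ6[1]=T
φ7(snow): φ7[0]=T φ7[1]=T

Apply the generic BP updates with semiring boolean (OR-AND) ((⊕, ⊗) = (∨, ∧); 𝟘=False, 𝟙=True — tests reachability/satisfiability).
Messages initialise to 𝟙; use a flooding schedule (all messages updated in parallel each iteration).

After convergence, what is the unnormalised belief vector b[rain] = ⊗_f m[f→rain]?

b[rain] = [F, T]

init: all messages = 𝟙 over 2 values
r1 m[φ0→slip] = [T, T]
r1 m[φ0→wind] = [T, T]
r1 m[φ0→snow] = [T, F]
r1 m[φ1→ice] = [F, T]
r1 m[φ1→snow] = [T, T]
r1 m[φ2→rain] = [F, T]
r1 m[φ2→snow] = [T, T]
r1 m[φ3→ice] = [T, T]
r1 m[φ4→ice] = [T, T]
r1 m[φ5→slip] = [T, T]
r1 m[φ6→rain] = [T, T]
r1 m[φ7→snow] = [T, T]
r1 m[slip→φ0] = [T, T]
r1 m[slip→φ5] = [T, T]
r1 m[rain→φ2] = [T, T]
r1 m[rain→φ6] = [T, T]
r1 m[ice→φ1] = [T, T]
r1 m[ice→φ3] = [T, T]
r1 m[ice→φ4] = [T, T]
r1 m[wind→φ0] = [T, T]
r1 m[snow→φ0] = [T, T]
r1 m[snow→φ1] = [T, T]
r1 m[snow→φ2] = [T, T]
r1 m[snow→φ7] = [T, T]
r2 m[φ0→slip] = [T, T]
r2 m[φ0→wind] = [T, T]
r2 m[φ0→snow] = [T, F]
r2 m[φ1→ice] = [F, T]
r2 m[φ1→snow] = [T, T]
r2 m[φ2→rain] = [F, T]
r2 m[φ2→snow] = [T, T]
r2 m[φ3→ice] = [T, T]
r2 m[φ4→ice] = [T, T]
r2 m[φ5→slip] = [T, T]
r2 m[φ6→rain] = [T, T]
r2 m[φ7→snow] = [T, T]
r2 m[slip→φ0] = [T, T]
r2 m[slip→φ5] = [T, T]
r2 m[rain→φ2] = [T, T]
r2 m[rain→φ6] = [F, T]
r2 m[ice→φ1] = [T, T]
r2 m[ice→φ3] = [F, T]
r2 m[ice→φ4] = [F, T]
r2 m[wind→φ0] = [T, T]
r2 m[snow→φ0] = [T, T]
r2 m[snow→φ1] = [T, F]
r2 m[snow→φ2] = [T, F]
r2 m[snow→φ7] = [T, F]
r3 m[φ0→slip] = [T, T]
r3 m[φ0→wind] = [T, T]
r3 m[φ0→snow] = [T, F]
r3 m[φ1→ice] = [F, T]
r3 m[φ1→snow] = [T, T]
r3 m[φ2→rain] = [F, T]
r3 m[φ2→snow] = [T, T]
r3 m[φ3→ice] = [T, T]
r3 m[φ4→ice] = [T, T]
r3 m[φ5→slip] = [T, T]
r3 m[φ6→rain] = [T, T]
r3 m[φ7→snow] = [T, T]
r3 m[slip→φ0] = [T, T]
r3 m[slip→φ5] = [T, T]
r3 m[rain→φ2] = [T, T]
r3 m[rain→φ6] = [F, T]
r3 m[ice→φ1] = [T, T]
r3 m[ice→φ3] = [F, T]
r3 m[ice→φ4] = [F, T]
r3 m[wind→φ0] = [T, T]
r3 m[snow→φ0] = [T, T]
r3 m[snow→φ1] = [T, F]
r3 m[snow→φ2] = [T, F]
r3 m[snow→φ7] = [T, F]
fixed point reached at round 3
b[rain] = ⊗ incoming = [F, T]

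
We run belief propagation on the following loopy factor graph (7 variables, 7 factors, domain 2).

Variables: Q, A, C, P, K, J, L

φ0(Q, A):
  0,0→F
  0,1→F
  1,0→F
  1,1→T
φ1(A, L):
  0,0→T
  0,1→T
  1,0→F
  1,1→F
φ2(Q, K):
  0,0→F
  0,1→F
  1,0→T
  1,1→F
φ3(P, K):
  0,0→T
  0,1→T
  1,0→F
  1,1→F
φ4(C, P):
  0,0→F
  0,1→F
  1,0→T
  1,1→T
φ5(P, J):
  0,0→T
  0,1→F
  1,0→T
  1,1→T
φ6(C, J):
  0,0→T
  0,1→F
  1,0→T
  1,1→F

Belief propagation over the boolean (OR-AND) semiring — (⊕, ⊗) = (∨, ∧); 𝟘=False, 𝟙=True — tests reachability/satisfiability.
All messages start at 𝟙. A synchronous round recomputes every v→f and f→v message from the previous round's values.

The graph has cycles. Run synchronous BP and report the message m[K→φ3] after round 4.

init: all messages = 𝟙 over 2 values
r1 m[φ0→Q] = [F, T]
r1 m[φ0→A] = [F, T]
r1 m[φ1→A] = [T, F]
r1 m[φ1→L] = [T, T]
r1 m[φ2→Q] = [F, T]
r1 m[φ2→K] = [T, F]
r1 m[φ3→P] = [T, F]
r1 m[φ3→K] = [T, T]
r1 m[φ4→C] = [F, T]
r1 m[φ4→P] = [T, T]
r1 m[φ5→P] = [T, T]
r1 m[φ5→J] = [T, T]
r1 m[φ6→C] = [T, T]
r1 m[φ6→J] = [T, F]
r1 m[Q→φ0] = [T, T]
r1 m[Q→φ2] = [T, T]
r1 m[A→φ0] = [T, T]
r1 m[A→φ1] = [T, T]
r1 m[C→φ4] = [T, T]
r1 m[C→φ6] = [T, T]
r1 m[P→φ3] = [T, T]
r1 m[P→φ4] = [T, T]
r1 m[P→φ5] = [T, T]
r1 m[K→φ2] = [T, T]
r1 m[K→φ3] = [T, T]
r1 m[J→φ5] = [T, T]
r1 m[J→φ6] = [T, T]
r1 m[L→φ1] = [T, T]
r2 m[φ0→Q] = [F, T]
r2 m[φ0→A] = [F, T]
r2 m[φ1→A] = [T, F]
r2 m[φ1→L] = [T, T]
r2 m[φ2→Q] = [F, T]
r2 m[φ2→K] = [T, F]
r2 m[φ3→P] = [T, F]
r2 m[φ3→K] = [T, T]
r2 m[φ4→C] = [F, T]
r2 m[φ4→P] = [T, T]
r2 m[φ5→P] = [T, T]
r2 m[φ5→J] = [T, T]
r2 m[φ6→C] = [T, T]
r2 m[φ6→J] = [T, F]
r2 m[Q→φ0] = [F, T]
r2 m[Q→φ2] = [F, T]
r2 m[A→φ0] = [T, F]
r2 m[A→φ1] = [F, T]
r2 m[C→φ4] = [T, T]
r2 m[C→φ6] = [F, T]
r2 m[P→φ3] = [T, T]
r2 m[P→φ4] = [T, F]
r2 m[P→φ5] = [T, F]
r2 m[K→φ2] = [T, T]
r2 m[K→φ3] = [T, F]
r2 m[J→φ5] = [T, F]
r2 m[J→φ6] = [T, T]
r2 m[L→φ1] = [T, T]
r3 m[φ0→Q] = [F, F]
r3 m[φ0→A] = [F, T]
r3 m[φ1→A] = [T, F]
r3 m[φ1→L] = [F, F]
r3 m[φ2→Q] = [F, T]
r3 m[φ2→K] = [T, F]
r3 m[φ3→P] = [T, F]
r3 m[φ3→K] = [T, T]
r3 m[φ4→C] = [F, T]
r3 m[φ4→P] = [T, T]
r3 m[φ5→P] = [T, T]
r3 m[φ5→J] = [T, F]
r3 m[φ6→C] = [T, T]
r3 m[φ6→J] = [T, F]
r3 m[Q→φ0] = [F, T]
r3 m[Q→φ2] = [F, T]
r3 m[A→φ0] = [T, F]
r3 m[A→φ1] = [F, T]
r3 m[C→φ4] = [T, T]
r3 m[C→φ6] = [F, T]
r3 m[P→φ3] = [T, T]
r3 m[P→φ4] = [T, F]
r3 m[P→φ5] = [T, F]
r3 m[K→φ2] = [T, T]
r3 m[K→φ3] = [T, F]
r3 m[J→φ5] = [T, F]
r3 m[J→φ6] = [T, T]
r3 m[L→φ1] = [T, T]
r4 m[φ0→Q] = [F, F]
r4 m[φ0→A] = [F, T]
r4 m[φ1→A] = [T, F]
r4 m[φ1→L] = [F, F]
r4 m[φ2→Q] = [F, T]
r4 m[φ2→K] = [T, F]
r4 m[φ3→P] = [T, F]
r4 m[φ3→K] = [T, T]
r4 m[φ4→C] = [F, T]
r4 m[φ4→P] = [T, T]
r4 m[φ5→P] = [T, T]
r4 m[φ5→J] = [T, F]
r4 m[φ6→C] = [T, T]
r4 m[φ6→J] = [T, F]
r4 m[Q→φ0] = [F, T]
r4 m[Q→φ2] = [F, F]
r4 m[A→φ0] = [T, F]
r4 m[A→φ1] = [F, T]
r4 m[C→φ4] = [T, T]
r4 m[C→φ6] = [F, T]
r4 m[P→φ3] = [T, T]
r4 m[P→φ4] = [T, F]
r4 m[P→φ5] = [T, F]
r4 m[K→φ2] = [T, T]
r4 m[K→φ3] = [T, F]
r4 m[J→φ5] = [T, F]
r4 m[J→φ6] = [T, F]
r4 m[L→φ1] = [T, T]

message @ round 4 = [T, F]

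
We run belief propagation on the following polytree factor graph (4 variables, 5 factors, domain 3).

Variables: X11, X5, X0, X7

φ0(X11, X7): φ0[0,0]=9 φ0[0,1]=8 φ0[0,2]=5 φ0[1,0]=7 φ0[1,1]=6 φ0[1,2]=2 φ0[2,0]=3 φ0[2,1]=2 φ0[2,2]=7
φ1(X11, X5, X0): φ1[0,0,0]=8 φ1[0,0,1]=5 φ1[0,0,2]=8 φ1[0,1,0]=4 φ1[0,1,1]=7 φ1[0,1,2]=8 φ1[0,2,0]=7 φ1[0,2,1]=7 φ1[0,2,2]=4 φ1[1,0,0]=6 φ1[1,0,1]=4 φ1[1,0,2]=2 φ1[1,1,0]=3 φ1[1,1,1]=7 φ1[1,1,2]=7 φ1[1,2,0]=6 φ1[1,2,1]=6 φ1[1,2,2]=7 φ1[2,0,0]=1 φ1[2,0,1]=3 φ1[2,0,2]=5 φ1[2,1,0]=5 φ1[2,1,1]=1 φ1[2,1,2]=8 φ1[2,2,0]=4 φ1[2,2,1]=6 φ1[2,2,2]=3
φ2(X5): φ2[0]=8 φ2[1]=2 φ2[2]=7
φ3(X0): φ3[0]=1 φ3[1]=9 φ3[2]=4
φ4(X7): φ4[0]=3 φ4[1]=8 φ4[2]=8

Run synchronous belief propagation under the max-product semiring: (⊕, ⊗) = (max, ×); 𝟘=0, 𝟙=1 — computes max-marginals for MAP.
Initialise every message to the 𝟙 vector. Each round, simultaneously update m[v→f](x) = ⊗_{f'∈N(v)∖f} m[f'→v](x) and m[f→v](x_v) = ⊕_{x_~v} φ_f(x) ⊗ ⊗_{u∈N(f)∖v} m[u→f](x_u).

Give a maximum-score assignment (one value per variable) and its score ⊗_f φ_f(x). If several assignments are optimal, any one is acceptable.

assignment: (X11=0, X5=2, X0=1, X7=1); score = 28224

init: all messages = 𝟙 over 3 values
r1 m[φ0→X11] = [9, 7, 7]
r1 m[φ0→X7] = [9, 8, 7]
r1 m[φ1→X11] = [8, 7, 8]
r1 m[φ1→X5] = [8, 8, 7]
r1 m[φ1→X0] = [8, 7, 8]
r1 m[φ2→X5] = [8, 2, 7]
r1 m[φ3→X0] = [1, 9, 4]
r1 m[φ4→X7] = [3, 8, 8]
r1 m[X11→φ0] = [1, 1, 1]
r1 m[X11→φ1] = [1, 1, 1]
r1 m[X5→φ1] = [1, 1, 1]
r1 m[X5→φ2] = [1, 1, 1]
r1 m[X0→φ1] = [1, 1, 1]
r1 m[X0→φ3] = [1, 1, 1]
r1 m[X7→φ0] = [1, 1, 1]
r1 m[X7→φ4] = [1, 1, 1]
r2 m[φ0→X11] = [9, 7, 7]
r2 m[φ0→X7] = [9, 8, 7]
r2 m[φ1→X11] = [8, 7, 8]
r2 m[φ1→X5] = [8, 8, 7]
r2 m[φ1→X0] = [8, 7, 8]
r2 m[φ2→X5] = [8, 2, 7]
r2 m[φ3→X0] = [1, 9, 4]
r2 m[φ4→X7] = [3, 8, 8]
r2 m[X11→φ0] = [8, 7, 8]
r2 m[X11→φ1] = [9, 7, 7]
r2 m[X5→φ1] = [8, 2, 7]
r2 m[X5→φ2] = [8, 8, 7]
r2 m[X0→φ1] = [1, 9, 4]
r2 m[X0→φ3] = [8, 7, 8]
r2 m[X7→φ0] = [3, 8, 8]
r2 m[X7→φ4] = [9, 8, 7]
r3 m[φ0→X11] = [64, 48, 56]
r3 m[φ0→X7] = [72, 64, 56]
r3 m[φ1→X11] = [441, 378, 378]
r3 m[φ1→X5] = [405, 567, 567]
r3 m[φ1→X0] = [576, 441, 576]
r3 m[φ2→X5] = [8, 2, 7]
r3 m[φ3→X0] = [1, 9, 4]
r3 m[φ4→X7] = [3, 8, 8]
r3 m[X11→φ0] = [8, 7, 8]
r3 m[X11→φ1] = [9, 7, 7]
r3 m[X5→φ1] = [8, 2, 7]
r3 m[X5→φ2] = [8, 8, 7]
r3 m[X0→φ1] = [1, 9, 4]
r3 m[X0→φ3] = [8, 7, 8]
r3 m[X7→φ0] = [3, 8, 8]
r3 m[X7→φ4] = [9, 8, 7]
r4 m[φ0→X11] = [64, 48, 56]
r4 m[φ0→X7] = [72, 64, 56]
r4 m[φ1→X11] = [441, 378, 378]
r4 m[φ1→X5] = [405, 567, 567]
r4 m[φ1→X0] = [576, 441, 576]
r4 m[φ2→X5] = [8, 2, 7]
r4 m[φ3→X0] = [1, 9, 4]
r4 m[φ4→X7] = [3, 8, 8]
r4 m[X11→φ0] = [441, 378, 378]
r4 m[X11→φ1] = [64, 48, 56]
r4 m[X5→φ1] = [8, 2, 7]
r4 m[X5→φ2] = [405, 567, 567]
r4 m[X0→φ1] = [1, 9, 4]
r4 m[X0→φ3] = [576, 441, 576]
r4 m[X7→φ0] = [3, 8, 8]
r4 m[X7→φ4] = [72, 64, 56]
r5 m[φ0→X11] = [64, 48, 56]
r5 m[φ0→X7] = [3969, 3528, 2646]
r5 m[φ1→X11] = [441, 378, 378]
r5 m[φ1→X5] = [2880, 4032, 4032]
r5 m[φ1→X0] = [4096, 3136, 4096]
r5 m[φ2→X5] = [8, 2, 7]
r5 m[φ3→X0] = [1, 9, 4]
r5 m[φ4→X7] = [3, 8, 8]
r5 m[X11→φ0] = [441, 378, 378]
r5 m[X11→φ1] = [64, 48, 56]
r5 m[X5→φ1] = [8, 2, 7]
r5 m[X5→φ2] = [405, 567, 567]
r5 m[X0→φ1] = [1, 9, 4]
r5 m[X0→φ3] = [576, 441, 576]
r5 m[X7→φ0] = [3, 8, 8]
r5 m[X7→φ4] = [72, 64, 56]
r6 m[φ0→X11] = [64, 48, 56]
r6 m[φ0→X7] = [3969, 3528, 2646]
r6 m[φ1→X11] = [441, 378, 378]
r6 m[φ1→X5] = [2880, 4032, 4032]
r6 m[φ1→X0] = [4096, 3136, 4096]
r6 m[φ2→X5] = [8, 2, 7]
r6 m[φ3→X0] = [1, 9, 4]
r6 m[φ4→X7] = [3, 8, 8]
r6 m[X11→φ0] = [441, 378, 378]
r6 m[X11→φ1] = [64, 48, 56]
r6 m[X5→φ1] = [8, 2, 7]
r6 m[X5→φ2] = [2880, 4032, 4032]
r6 m[X0→φ1] = [1, 9, 4]
r6 m[X0→φ3] = [4096, 3136, 4096]
r6 m[X7→φ0] = [3, 8, 8]
r6 m[X7→φ4] = [3969, 3528, 2646]
r7 m[φ0→X11] = [64, 48, 56]
r7 m[φ0→X7] = [3969, 3528, 2646]
r7 m[φ1→X11] = [441, 378, 378]
r7 m[φ1→X5] = [2880, 4032, 4032]
r7 m[φ1→X0] = [4096, 3136, 4096]
r7 m[φ2→X5] = [8, 2, 7]
r7 m[φ3→X0] = [1, 9, 4]
r7 m[φ4→X7] = [3, 8, 8]
r7 m[X11→φ0] = [441, 378, 378]
r7 m[X11→φ1] = [64, 48, 56]
r7 m[X5→φ1] = [8, 2, 7]
r7 m[X5→φ2] = [2880, 4032, 4032]
r7 m[X0→φ1] = [1, 9, 4]
r7 m[X0→φ3] = [4096, 3136, 4096]
r7 m[X7→φ0] = [3, 8, 8]
r7 m[X7→φ4] = [3969, 3528, 2646]
fixed point reached at round 7
traceback from X11: (X11=0, X5=2, X0=1, X7=1), score=28224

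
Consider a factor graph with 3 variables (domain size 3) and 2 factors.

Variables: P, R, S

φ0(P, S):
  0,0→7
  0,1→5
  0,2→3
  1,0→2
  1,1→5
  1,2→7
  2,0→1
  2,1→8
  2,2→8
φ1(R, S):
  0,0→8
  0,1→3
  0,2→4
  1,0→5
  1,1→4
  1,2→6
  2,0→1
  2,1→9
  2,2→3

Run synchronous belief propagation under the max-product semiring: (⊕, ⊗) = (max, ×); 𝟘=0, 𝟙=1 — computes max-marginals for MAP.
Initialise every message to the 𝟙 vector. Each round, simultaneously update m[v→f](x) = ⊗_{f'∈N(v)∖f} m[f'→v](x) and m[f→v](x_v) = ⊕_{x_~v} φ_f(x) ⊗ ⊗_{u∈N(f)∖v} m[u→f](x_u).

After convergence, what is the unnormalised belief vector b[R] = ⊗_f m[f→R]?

b[R] = [56, 48, 72]

init: all messages = 𝟙 over 3 values
r1 m[φ0→P] = [7, 7, 8]
r1 m[φ0→S] = [7, 8, 8]
r1 m[φ1→R] = [8, 6, 9]
r1 m[φ1→S] = [8, 9, 6]
r1 m[P→φ0] = [1, 1, 1]
r1 m[R→φ1] = [1, 1, 1]
r1 m[S→φ0] = [1, 1, 1]
r1 m[S→φ1] = [1, 1, 1]
r2 m[φ0→P] = [7, 7, 8]
r2 m[φ0→S] = [7, 8, 8]
r2 m[φ1→R] = [8, 6, 9]
r2 m[φ1→S] = [8, 9, 6]
r2 m[P→φ0] = [1, 1, 1]
r2 m[R→φ1] = [1, 1, 1]
r2 m[S→φ0] = [8, 9, 6]
r2 m[S→φ1] = [7, 8, 8]
r3 m[φ0→P] = [56, 45, 72]
r3 m[φ0→S] = [7, 8, 8]
r3 m[φ1→R] = [56, 48, 72]
r3 m[φ1→S] = [8, 9, 6]
r3 m[P→φ0] = [1, 1, 1]
r3 m[R→φ1] = [1, 1, 1]
r3 m[S→φ0] = [8, 9, 6]
r3 m[S→φ1] = [7, 8, 8]
r4 m[φ0→P] = [56, 45, 72]
r4 m[φ0→S] = [7, 8, 8]
r4 m[φ1→R] = [56, 48, 72]
r4 m[φ1→S] = [8, 9, 6]
r4 m[P→φ0] = [1, 1, 1]
r4 m[R→φ1] = [1, 1, 1]
r4 m[S→φ0] = [8, 9, 6]
r4 m[S→φ1] = [7, 8, 8]
fixed point reached at round 4
b[R] = ⊗ incoming = [56, 48, 72]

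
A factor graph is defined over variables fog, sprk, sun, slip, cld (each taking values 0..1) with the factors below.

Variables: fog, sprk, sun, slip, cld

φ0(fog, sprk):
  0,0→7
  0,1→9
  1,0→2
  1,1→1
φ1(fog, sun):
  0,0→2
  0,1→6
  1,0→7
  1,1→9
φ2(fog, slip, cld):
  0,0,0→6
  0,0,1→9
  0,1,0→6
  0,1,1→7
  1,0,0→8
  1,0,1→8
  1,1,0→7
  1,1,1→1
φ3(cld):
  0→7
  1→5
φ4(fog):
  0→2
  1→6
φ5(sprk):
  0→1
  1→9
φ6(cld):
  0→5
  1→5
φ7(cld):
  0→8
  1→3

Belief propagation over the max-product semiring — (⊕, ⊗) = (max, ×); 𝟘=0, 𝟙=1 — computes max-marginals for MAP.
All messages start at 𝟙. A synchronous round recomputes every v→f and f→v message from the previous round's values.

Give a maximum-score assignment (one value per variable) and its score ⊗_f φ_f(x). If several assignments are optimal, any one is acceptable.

init: all messages = 𝟙 over 2 values
r1 m[φ0→fog] = [9, 2]
r1 m[φ0→sprk] = [7, 9]
r1 m[φ1→fog] = [6, 9]
r1 m[φ1→sun] = [7, 9]
r1 m[φ2→fog] = [9, 8]
r1 m[φ2→slip] = [9, 7]
r1 m[φ2→cld] = [8, 9]
r1 m[φ3→cld] = [7, 5]
r1 m[φ4→fog] = [2, 6]
r1 m[φ5→sprk] = [1, 9]
r1 m[φ6→cld] = [5, 5]
r1 m[φ7→cld] = [8, 3]
r1 m[fog→φ0] = [1, 1]
r1 m[fog→φ1] = [1, 1]
r1 m[fog→φ2] = [1, 1]
r1 m[fog→φ4] = [1, 1]
r1 m[sprk→φ0] = [1, 1]
r1 m[sprk→φ5] = [1, 1]
r1 m[sun→φ1] = [1, 1]
r1 m[slip→φ2] = [1, 1]
r1 m[cld→φ2] = [1, 1]
r1 m[cld→φ3] = [1, 1]
r1 m[cld→φ6] = [1, 1]
r1 m[cld→φ7] = [1, 1]
r2 m[φ0→fog] = [9, 2]
r2 m[φ0→sprk] = [7, 9]
r2 m[φ1→fog] = [6, 9]
r2 m[φ1→sun] = [7, 9]
r2 m[φ2→fog] = [9, 8]
r2 m[φ2→slip] = [9, 7]
r2 m[φ2→cld] = [8, 9]
r2 m[φ3→cld] = [7, 5]
r2 m[φ4→fog] = [2, 6]
r2 m[φ5→sprk] = [1, 9]
r2 m[φ6→cld] = [5, 5]
r2 m[φ7→cld] = [8, 3]
r2 m[fog→φ0] = [108, 432]
r2 m[fog→φ1] = [162, 96]
r2 m[fog→φ2] = [108, 108]
r2 m[fog→φ4] = [486, 144]
r2 m[sprk→φ0] = [1, 9]
r2 m[sprk→φ5] = [7, 9]
r2 m[sun→φ1] = [1, 1]
r2 m[slip→φ2] = [1, 1]
r2 m[cld→φ2] = [280, 75]
r2 m[cld→φ3] = [320, 135]
r2 m[cld→φ6] = [448, 135]
r2 m[cld→φ7] = [280, 225]
r3 m[φ0→fog] = [81, 9]
r3 m[φ0→sprk] = [864, 972]
r3 m[φ1→fog] = [6, 9]
r3 m[φ1→sun] = [672, 972]
r3 m[φ2→fog] = [1680, 2240]
r3 m[φ2→slip] = [241920, 211680]
r3 m[φ2→cld] = [864, 972]
r3 m[φ3→cld] = [7, 5]
r3 m[φ4→fog] = [2, 6]
r3 m[φ5→sprk] = [1, 9]
r3 m[φ6→cld] = [5, 5]
r3 m[φ7→cld] = [8, 3]
r3 m[fog→φ0] = [108, 432]
r3 m[fog→φ1] = [162, 96]
r3 m[fog→φ2] = [108, 108]
r3 m[fog→φ4] = [486, 144]
r3 m[sprk→φ0] = [1, 9]
r3 m[sprk→φ5] = [7, 9]
r3 m[sun→φ1] = [1, 1]
r3 m[slip→φ2] = [1, 1]
r3 m[cld→φ2] = [280, 75]
r3 m[cld→φ3] = [320, 135]
r3 m[cld→φ6] = [448, 135]
r3 m[cld→φ7] = [280, 225]
r4 m[φ0→fog] = [81, 9]
r4 m[φ0→sprk] = [864, 972]
r4 m[φ1→fog] = [6, 9]
r4 m[φ1→sun] = [672, 972]
r4 m[φ2→fog] = [1680, 2240]
r4 m[φ2→slip] = [241920, 211680]
r4 m[φ2→cld] = [864, 972]
r4 m[φ3→cld] = [7, 5]
r4 m[φ4→fog] = [2, 6]
r4 m[φ5→sprk] = [1, 9]
r4 m[φ6→cld] = [5, 5]
r4 m[φ7→cld] = [8, 3]
r4 m[fog→φ0] = [20160, 120960]
r4 m[fog→φ1] = [272160, 120960]
r4 m[fog→φ2] = [972, 486]
r4 m[fog→φ4] = [816480, 181440]
r4 m[sprk→φ0] = [1, 9]
r4 m[sprk→φ5] = [864, 972]
r4 m[sun→φ1] = [1, 1]
r4 m[slip→φ2] = [1, 1]
r4 m[cld→φ2] = [280, 75]
r4 m[cld→φ3] = [34560, 14580]
r4 m[cld→φ6] = [48384, 14580]
r4 m[cld→φ7] = [30240, 24300]
r5 m[φ0→fog] = [81, 9]
r5 m[φ0→sprk] = [241920, 181440]
r5 m[φ1→fog] = [6, 9]
r5 m[φ1→sun] = [846720, 1632960]
r5 m[φ2→fog] = [1680, 2240]
r5 m[φ2→slip] = [1632960, 1632960]
r5 m[φ2→cld] = [5832, 8748]
r5 m[φ3→cld] = [7, 5]
r5 m[φ4→fog] = [2, 6]
r5 m[φ5→sprk] = [1, 9]
r5 m[φ6→cld] = [5, 5]
r5 m[φ7→cld] = [8, 3]
r5 m[fog→φ0] = [20160, 120960]
r5 m[fog→φ1] = [272160, 120960]
r5 m[fog→φ2] = [972, 486]
r5 m[fog→φ4] = [816480, 181440]
r5 m[sprk→φ0] = [1, 9]
r5 m[sprk→φ5] = [864, 972]
r5 m[sun→φ1] = [1, 1]
r5 m[slip→φ2] = [1, 1]
r5 m[cld→φ2] = [280, 75]
r5 m[cld→φ3] = [34560, 14580]
r5 m[cld→φ6] = [48384, 14580]
r5 m[cld→φ7] = [30240, 24300]
r6 m[φ0→fog] = [81, 9]
r6 m[φ0→sprk] = [241920, 181440]
r6 m[φ1→fog] = [6, 9]
r6 m[φ1→sun] = [846720, 1632960]
r6 m[φ2→fog] = [1680, 2240]
r6 m[φ2→slip] = [1632960, 1632960]
r6 m[φ2→cld] = [5832, 8748]
r6 m[φ3→cld] = [7, 5]
r6 m[φ4→fog] = [2, 6]
r6 m[φ5→sprk] = [1, 9]
r6 m[φ6→cld] = [5, 5]
r6 m[φ7→cld] = [8, 3]
r6 m[fog→φ0] = [20160, 120960]
r6 m[fog→φ1] = [272160, 120960]
r6 m[fog→φ2] = [972, 486]
r6 m[fog→φ4] = [816480, 181440]
r6 m[sprk→φ0] = [1, 9]
r6 m[sprk→φ5] = [241920, 181440]
r6 m[sun→φ1] = [1, 1]
r6 m[slip→φ2] = [1, 1]
r6 m[cld→φ2] = [280, 75]
r6 m[cld→φ3] = [233280, 131220]
r6 m[cld→φ6] = [326592, 131220]
r6 m[cld→φ7] = [204120, 218700]
r7 m[φ0→fog] = [81, 9]
r7 m[φ0→sprk] = [241920, 181440]
r7 m[φ1→fog] = [6, 9]
r7 m[φ1→sun] = [846720, 1632960]
r7 m[φ2→fog] = [1680, 2240]
r7 m[φ2→slip] = [1632960, 1632960]
r7 m[φ2→cld] = [5832, 8748]
r7 m[φ3→cld] = [7, 5]
r7 m[φ4→fog] = [2, 6]
r7 m[φ5→sprk] = [1, 9]
r7 m[φ6→cld] = [5, 5]
r7 m[φ7→cld] = [8, 3]
r7 m[fog→φ0] = [20160, 120960]
r7 m[fog→φ1] = [272160, 120960]
r7 m[fog→φ2] = [972, 486]
r7 m[fog→φ4] = [816480, 181440]
r7 m[sprk→φ0] = [1, 9]
r7 m[sprk→φ5] = [241920, 181440]
r7 m[sun→φ1] = [1, 1]
r7 m[slip→φ2] = [1, 1]
r7 m[cld→φ2] = [280, 75]
r7 m[cld→φ3] = [233280, 131220]
r7 m[cld→φ6] = [326592, 131220]
r7 m[cld→φ7] = [204120, 218700]
fixed point reached at round 7
traceback from fog: (fog=0, sprk=1, sun=1, slip=0, cld=0), score=1632960

assignment: (fog=0, sprk=1, sun=1, slip=0, cld=0); score = 1632960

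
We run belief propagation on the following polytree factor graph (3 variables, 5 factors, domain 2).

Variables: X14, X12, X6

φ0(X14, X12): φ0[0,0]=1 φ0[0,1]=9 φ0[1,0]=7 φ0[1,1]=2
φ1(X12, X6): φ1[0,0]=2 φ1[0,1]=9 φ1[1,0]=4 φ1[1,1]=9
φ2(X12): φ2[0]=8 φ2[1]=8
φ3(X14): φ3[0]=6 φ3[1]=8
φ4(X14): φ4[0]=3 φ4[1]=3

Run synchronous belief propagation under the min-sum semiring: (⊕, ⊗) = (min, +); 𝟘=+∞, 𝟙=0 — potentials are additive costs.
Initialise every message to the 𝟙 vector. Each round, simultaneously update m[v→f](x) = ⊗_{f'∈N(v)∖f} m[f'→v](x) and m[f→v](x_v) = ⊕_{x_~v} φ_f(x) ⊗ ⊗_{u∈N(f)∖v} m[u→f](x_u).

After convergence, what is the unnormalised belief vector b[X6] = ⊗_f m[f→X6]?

b[X6] = [20, 27]

init: all messages = 𝟙 over 2 values
r1 m[φ0→X14] = [1, 2]
r1 m[φ0→X12] = [1, 2]
r1 m[φ1→X12] = [2, 4]
r1 m[φ1→X6] = [2, 9]
r1 m[φ2→X12] = [8, 8]
r1 m[φ3→X14] = [6, 8]
r1 m[φ4→X14] = [3, 3]
r1 m[X14→φ0] = [0, 0]
r1 m[X14→φ3] = [0, 0]
r1 m[X14→φ4] = [0, 0]
r1 m[X12→φ0] = [0, 0]
r1 m[X12→φ1] = [0, 0]
r1 m[X12→φ2] = [0, 0]
r1 m[X6→φ1] = [0, 0]
r2 m[φ0→X14] = [1, 2]
r2 m[φ0→X12] = [1, 2]
r2 m[φ1→X12] = [2, 4]
r2 m[φ1→X6] = [2, 9]
r2 m[φ2→X12] = [8, 8]
r2 m[φ3→X14] = [6, 8]
r2 m[φ4→X14] = [3, 3]
r2 m[X14→φ0] = [9, 11]
r2 m[X14→φ3] = [4, 5]
r2 m[X14→φ4] = [7, 10]
r2 m[X12→φ0] = [10, 12]
r2 m[X12→φ1] = [9, 10]
r2 m[X12→φ2] = [3, 6]
r2 m[X6→φ1] = [0, 0]
r3 m[φ0→X14] = [11, 14]
r3 m[φ0→X12] = [10, 13]
r3 m[φ1→X12] = [2, 4]
r3 m[φ1→X6] = [11, 18]
r3 m[φ2→X12] = [8, 8]
r3 m[φ3→X14] = [6, 8]
r3 m[φ4→X14] = [3, 3]
r3 m[X14→φ0] = [9, 11]
r3 m[X14→φ3] = [4, 5]
r3 m[X14→φ4] = [7, 10]
r3 m[X12→φ0] = [10, 12]
r3 m[X12→φ1] = [9, 10]
r3 m[X12→φ2] = [3, 6]
r3 m[X6→φ1] = [0, 0]
r4 m[φ0→X14] = [11, 14]
r4 m[φ0→X12] = [10, 13]
r4 m[φ1→X12] = [2, 4]
r4 m[φ1→X6] = [11, 18]
r4 m[φ2→X12] = [8, 8]
r4 m[φ3→X14] = [6, 8]
r4 m[φ4→X14] = [3, 3]
r4 m[X14→φ0] = [9, 11]
r4 m[X14→φ3] = [14, 17]
r4 m[X14→φ4] = [17, 22]
r4 m[X12→φ0] = [10, 12]
r4 m[X12→φ1] = [18, 21]
r4 m[X12→φ2] = [12, 17]
r4 m[X6→φ1] = [0, 0]
r5 m[φ0→X14] = [11, 14]
r5 m[φ0→X12] = [10, 13]
r5 m[φ1→X12] = [2, 4]
r5 m[φ1→X6] = [20, 27]
r5 m[φ2→X12] = [8, 8]
r5 m[φ3→X14] = [6, 8]
r5 m[φ4→X14] = [3, 3]
r5 m[X14→φ0] = [9, 11]
r5 m[X14→φ3] = [14, 17]
r5 m[X14→φ4] = [17, 22]
r5 m[X12→φ0] = [10, 12]
r5 m[X12→φ1] = [18, 21]
r5 m[X12→φ2] = [12, 17]
r5 m[X6→φ1] = [0, 0]
r6 m[φ0→X14] = [11, 14]
r6 m[φ0→X12] = [10, 13]
r6 m[φ1→X12] = [2, 4]
r6 m[φ1→X6] = [20, 27]
r6 m[φ2→X12] = [8, 8]
r6 m[φ3→X14] = [6, 8]
r6 m[φ4→X14] = [3, 3]
r6 m[X14→φ0] = [9, 11]
r6 m[X14→φ3] = [14, 17]
r6 m[X14→φ4] = [17, 22]
r6 m[X12→φ0] = [10, 12]
r6 m[X12→φ1] = [18, 21]
r6 m[X12→φ2] = [12, 17]
r6 m[X6→φ1] = [0, 0]
fixed point reached at round 6
b[X6] = ⊗ incoming = [20, 27]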